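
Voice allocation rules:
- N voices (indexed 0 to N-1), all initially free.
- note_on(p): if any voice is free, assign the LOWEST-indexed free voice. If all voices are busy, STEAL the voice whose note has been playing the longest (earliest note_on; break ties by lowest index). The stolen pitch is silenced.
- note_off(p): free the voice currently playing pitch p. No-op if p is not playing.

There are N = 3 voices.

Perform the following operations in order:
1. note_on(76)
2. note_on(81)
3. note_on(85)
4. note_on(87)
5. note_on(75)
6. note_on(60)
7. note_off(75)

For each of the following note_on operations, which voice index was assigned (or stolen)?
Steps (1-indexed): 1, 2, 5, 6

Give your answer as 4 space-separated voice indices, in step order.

Answer: 0 1 1 2

Derivation:
Op 1: note_on(76): voice 0 is free -> assigned | voices=[76 - -]
Op 2: note_on(81): voice 1 is free -> assigned | voices=[76 81 -]
Op 3: note_on(85): voice 2 is free -> assigned | voices=[76 81 85]
Op 4: note_on(87): all voices busy, STEAL voice 0 (pitch 76, oldest) -> assign | voices=[87 81 85]
Op 5: note_on(75): all voices busy, STEAL voice 1 (pitch 81, oldest) -> assign | voices=[87 75 85]
Op 6: note_on(60): all voices busy, STEAL voice 2 (pitch 85, oldest) -> assign | voices=[87 75 60]
Op 7: note_off(75): free voice 1 | voices=[87 - 60]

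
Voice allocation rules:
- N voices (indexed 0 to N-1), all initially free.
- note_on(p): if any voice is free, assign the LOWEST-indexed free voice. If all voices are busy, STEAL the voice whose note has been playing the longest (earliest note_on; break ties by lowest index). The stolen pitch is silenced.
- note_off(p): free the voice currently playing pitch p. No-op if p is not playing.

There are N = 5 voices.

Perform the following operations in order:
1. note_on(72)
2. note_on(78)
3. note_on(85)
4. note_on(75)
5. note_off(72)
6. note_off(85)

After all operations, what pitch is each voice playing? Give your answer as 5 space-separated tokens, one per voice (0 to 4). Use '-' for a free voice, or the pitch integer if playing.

Op 1: note_on(72): voice 0 is free -> assigned | voices=[72 - - - -]
Op 2: note_on(78): voice 1 is free -> assigned | voices=[72 78 - - -]
Op 3: note_on(85): voice 2 is free -> assigned | voices=[72 78 85 - -]
Op 4: note_on(75): voice 3 is free -> assigned | voices=[72 78 85 75 -]
Op 5: note_off(72): free voice 0 | voices=[- 78 85 75 -]
Op 6: note_off(85): free voice 2 | voices=[- 78 - 75 -]

Answer: - 78 - 75 -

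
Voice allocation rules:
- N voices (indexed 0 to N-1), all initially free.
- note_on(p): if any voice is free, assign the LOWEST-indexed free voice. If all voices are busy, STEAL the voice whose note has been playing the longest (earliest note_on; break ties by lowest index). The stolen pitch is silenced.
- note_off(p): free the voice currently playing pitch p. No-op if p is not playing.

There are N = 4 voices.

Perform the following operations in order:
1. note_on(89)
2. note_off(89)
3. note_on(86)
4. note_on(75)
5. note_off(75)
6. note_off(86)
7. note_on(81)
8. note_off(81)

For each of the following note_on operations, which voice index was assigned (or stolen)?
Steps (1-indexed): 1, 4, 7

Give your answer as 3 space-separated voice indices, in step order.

Op 1: note_on(89): voice 0 is free -> assigned | voices=[89 - - -]
Op 2: note_off(89): free voice 0 | voices=[- - - -]
Op 3: note_on(86): voice 0 is free -> assigned | voices=[86 - - -]
Op 4: note_on(75): voice 1 is free -> assigned | voices=[86 75 - -]
Op 5: note_off(75): free voice 1 | voices=[86 - - -]
Op 6: note_off(86): free voice 0 | voices=[- - - -]
Op 7: note_on(81): voice 0 is free -> assigned | voices=[81 - - -]
Op 8: note_off(81): free voice 0 | voices=[- - - -]

Answer: 0 1 0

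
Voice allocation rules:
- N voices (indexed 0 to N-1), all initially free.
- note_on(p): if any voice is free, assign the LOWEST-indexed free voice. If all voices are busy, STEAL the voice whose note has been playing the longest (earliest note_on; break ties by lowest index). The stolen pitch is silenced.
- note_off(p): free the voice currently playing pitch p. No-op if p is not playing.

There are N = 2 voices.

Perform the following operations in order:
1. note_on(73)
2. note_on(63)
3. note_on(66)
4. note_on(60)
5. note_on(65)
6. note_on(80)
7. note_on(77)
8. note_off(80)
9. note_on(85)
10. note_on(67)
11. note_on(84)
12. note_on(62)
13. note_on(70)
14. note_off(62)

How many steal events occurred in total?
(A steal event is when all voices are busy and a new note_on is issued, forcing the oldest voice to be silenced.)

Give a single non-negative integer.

Op 1: note_on(73): voice 0 is free -> assigned | voices=[73 -]
Op 2: note_on(63): voice 1 is free -> assigned | voices=[73 63]
Op 3: note_on(66): all voices busy, STEAL voice 0 (pitch 73, oldest) -> assign | voices=[66 63]
Op 4: note_on(60): all voices busy, STEAL voice 1 (pitch 63, oldest) -> assign | voices=[66 60]
Op 5: note_on(65): all voices busy, STEAL voice 0 (pitch 66, oldest) -> assign | voices=[65 60]
Op 6: note_on(80): all voices busy, STEAL voice 1 (pitch 60, oldest) -> assign | voices=[65 80]
Op 7: note_on(77): all voices busy, STEAL voice 0 (pitch 65, oldest) -> assign | voices=[77 80]
Op 8: note_off(80): free voice 1 | voices=[77 -]
Op 9: note_on(85): voice 1 is free -> assigned | voices=[77 85]
Op 10: note_on(67): all voices busy, STEAL voice 0 (pitch 77, oldest) -> assign | voices=[67 85]
Op 11: note_on(84): all voices busy, STEAL voice 1 (pitch 85, oldest) -> assign | voices=[67 84]
Op 12: note_on(62): all voices busy, STEAL voice 0 (pitch 67, oldest) -> assign | voices=[62 84]
Op 13: note_on(70): all voices busy, STEAL voice 1 (pitch 84, oldest) -> assign | voices=[62 70]
Op 14: note_off(62): free voice 0 | voices=[- 70]

Answer: 9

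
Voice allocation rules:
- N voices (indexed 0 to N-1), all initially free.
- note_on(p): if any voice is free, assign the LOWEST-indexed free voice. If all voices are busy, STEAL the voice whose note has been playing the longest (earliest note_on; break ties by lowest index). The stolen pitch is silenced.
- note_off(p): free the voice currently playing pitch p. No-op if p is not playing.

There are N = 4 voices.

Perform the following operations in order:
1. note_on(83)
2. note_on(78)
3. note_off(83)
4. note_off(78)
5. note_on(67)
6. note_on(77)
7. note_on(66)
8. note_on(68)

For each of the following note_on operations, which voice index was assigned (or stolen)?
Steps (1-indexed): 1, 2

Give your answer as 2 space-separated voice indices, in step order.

Answer: 0 1

Derivation:
Op 1: note_on(83): voice 0 is free -> assigned | voices=[83 - - -]
Op 2: note_on(78): voice 1 is free -> assigned | voices=[83 78 - -]
Op 3: note_off(83): free voice 0 | voices=[- 78 - -]
Op 4: note_off(78): free voice 1 | voices=[- - - -]
Op 5: note_on(67): voice 0 is free -> assigned | voices=[67 - - -]
Op 6: note_on(77): voice 1 is free -> assigned | voices=[67 77 - -]
Op 7: note_on(66): voice 2 is free -> assigned | voices=[67 77 66 -]
Op 8: note_on(68): voice 3 is free -> assigned | voices=[67 77 66 68]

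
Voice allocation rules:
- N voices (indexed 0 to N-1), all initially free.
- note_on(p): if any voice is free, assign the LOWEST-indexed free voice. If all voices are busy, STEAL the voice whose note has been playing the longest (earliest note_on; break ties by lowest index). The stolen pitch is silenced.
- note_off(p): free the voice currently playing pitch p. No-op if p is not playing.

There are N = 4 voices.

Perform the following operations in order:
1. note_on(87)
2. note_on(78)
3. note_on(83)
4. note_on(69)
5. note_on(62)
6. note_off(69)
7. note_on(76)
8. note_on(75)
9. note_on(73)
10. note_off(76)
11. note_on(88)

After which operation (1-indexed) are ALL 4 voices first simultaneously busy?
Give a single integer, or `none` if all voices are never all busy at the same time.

Op 1: note_on(87): voice 0 is free -> assigned | voices=[87 - - -]
Op 2: note_on(78): voice 1 is free -> assigned | voices=[87 78 - -]
Op 3: note_on(83): voice 2 is free -> assigned | voices=[87 78 83 -]
Op 4: note_on(69): voice 3 is free -> assigned | voices=[87 78 83 69]
Op 5: note_on(62): all voices busy, STEAL voice 0 (pitch 87, oldest) -> assign | voices=[62 78 83 69]
Op 6: note_off(69): free voice 3 | voices=[62 78 83 -]
Op 7: note_on(76): voice 3 is free -> assigned | voices=[62 78 83 76]
Op 8: note_on(75): all voices busy, STEAL voice 1 (pitch 78, oldest) -> assign | voices=[62 75 83 76]
Op 9: note_on(73): all voices busy, STEAL voice 2 (pitch 83, oldest) -> assign | voices=[62 75 73 76]
Op 10: note_off(76): free voice 3 | voices=[62 75 73 -]
Op 11: note_on(88): voice 3 is free -> assigned | voices=[62 75 73 88]

Answer: 4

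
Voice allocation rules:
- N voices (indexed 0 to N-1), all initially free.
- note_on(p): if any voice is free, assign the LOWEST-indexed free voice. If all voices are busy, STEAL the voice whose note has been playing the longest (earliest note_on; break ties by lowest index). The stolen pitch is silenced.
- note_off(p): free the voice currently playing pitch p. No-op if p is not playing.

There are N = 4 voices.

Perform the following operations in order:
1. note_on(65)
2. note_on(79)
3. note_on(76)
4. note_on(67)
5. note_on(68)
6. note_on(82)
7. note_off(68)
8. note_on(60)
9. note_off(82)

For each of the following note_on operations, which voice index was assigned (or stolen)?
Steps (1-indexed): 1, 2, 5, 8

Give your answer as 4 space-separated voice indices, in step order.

Answer: 0 1 0 0

Derivation:
Op 1: note_on(65): voice 0 is free -> assigned | voices=[65 - - -]
Op 2: note_on(79): voice 1 is free -> assigned | voices=[65 79 - -]
Op 3: note_on(76): voice 2 is free -> assigned | voices=[65 79 76 -]
Op 4: note_on(67): voice 3 is free -> assigned | voices=[65 79 76 67]
Op 5: note_on(68): all voices busy, STEAL voice 0 (pitch 65, oldest) -> assign | voices=[68 79 76 67]
Op 6: note_on(82): all voices busy, STEAL voice 1 (pitch 79, oldest) -> assign | voices=[68 82 76 67]
Op 7: note_off(68): free voice 0 | voices=[- 82 76 67]
Op 8: note_on(60): voice 0 is free -> assigned | voices=[60 82 76 67]
Op 9: note_off(82): free voice 1 | voices=[60 - 76 67]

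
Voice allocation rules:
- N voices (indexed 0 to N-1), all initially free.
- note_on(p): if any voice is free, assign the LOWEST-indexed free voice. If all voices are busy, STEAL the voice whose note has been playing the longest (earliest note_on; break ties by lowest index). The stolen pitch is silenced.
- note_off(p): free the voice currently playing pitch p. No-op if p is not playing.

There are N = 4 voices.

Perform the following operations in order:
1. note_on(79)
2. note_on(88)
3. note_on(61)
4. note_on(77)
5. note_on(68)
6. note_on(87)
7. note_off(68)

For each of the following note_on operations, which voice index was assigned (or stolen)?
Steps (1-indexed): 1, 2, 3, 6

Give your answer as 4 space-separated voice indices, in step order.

Answer: 0 1 2 1

Derivation:
Op 1: note_on(79): voice 0 is free -> assigned | voices=[79 - - -]
Op 2: note_on(88): voice 1 is free -> assigned | voices=[79 88 - -]
Op 3: note_on(61): voice 2 is free -> assigned | voices=[79 88 61 -]
Op 4: note_on(77): voice 3 is free -> assigned | voices=[79 88 61 77]
Op 5: note_on(68): all voices busy, STEAL voice 0 (pitch 79, oldest) -> assign | voices=[68 88 61 77]
Op 6: note_on(87): all voices busy, STEAL voice 1 (pitch 88, oldest) -> assign | voices=[68 87 61 77]
Op 7: note_off(68): free voice 0 | voices=[- 87 61 77]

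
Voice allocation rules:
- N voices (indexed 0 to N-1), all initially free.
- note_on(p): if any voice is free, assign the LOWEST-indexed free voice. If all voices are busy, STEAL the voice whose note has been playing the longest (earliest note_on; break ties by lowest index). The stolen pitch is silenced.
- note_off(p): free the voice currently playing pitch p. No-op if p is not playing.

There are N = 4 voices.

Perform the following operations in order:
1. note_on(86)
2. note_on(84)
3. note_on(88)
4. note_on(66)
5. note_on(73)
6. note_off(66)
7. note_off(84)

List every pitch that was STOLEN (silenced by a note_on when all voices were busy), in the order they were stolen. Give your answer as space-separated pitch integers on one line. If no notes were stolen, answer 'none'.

Answer: 86

Derivation:
Op 1: note_on(86): voice 0 is free -> assigned | voices=[86 - - -]
Op 2: note_on(84): voice 1 is free -> assigned | voices=[86 84 - -]
Op 3: note_on(88): voice 2 is free -> assigned | voices=[86 84 88 -]
Op 4: note_on(66): voice 3 is free -> assigned | voices=[86 84 88 66]
Op 5: note_on(73): all voices busy, STEAL voice 0 (pitch 86, oldest) -> assign | voices=[73 84 88 66]
Op 6: note_off(66): free voice 3 | voices=[73 84 88 -]
Op 7: note_off(84): free voice 1 | voices=[73 - 88 -]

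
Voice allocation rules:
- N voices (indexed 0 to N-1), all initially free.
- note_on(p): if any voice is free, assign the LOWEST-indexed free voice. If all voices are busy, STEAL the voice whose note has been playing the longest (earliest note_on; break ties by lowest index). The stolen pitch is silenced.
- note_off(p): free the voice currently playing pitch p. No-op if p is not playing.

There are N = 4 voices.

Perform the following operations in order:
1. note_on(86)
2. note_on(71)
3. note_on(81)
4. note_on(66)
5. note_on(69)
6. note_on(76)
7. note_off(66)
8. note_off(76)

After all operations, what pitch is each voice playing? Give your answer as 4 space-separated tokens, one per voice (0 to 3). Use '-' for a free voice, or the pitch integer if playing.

Op 1: note_on(86): voice 0 is free -> assigned | voices=[86 - - -]
Op 2: note_on(71): voice 1 is free -> assigned | voices=[86 71 - -]
Op 3: note_on(81): voice 2 is free -> assigned | voices=[86 71 81 -]
Op 4: note_on(66): voice 3 is free -> assigned | voices=[86 71 81 66]
Op 5: note_on(69): all voices busy, STEAL voice 0 (pitch 86, oldest) -> assign | voices=[69 71 81 66]
Op 6: note_on(76): all voices busy, STEAL voice 1 (pitch 71, oldest) -> assign | voices=[69 76 81 66]
Op 7: note_off(66): free voice 3 | voices=[69 76 81 -]
Op 8: note_off(76): free voice 1 | voices=[69 - 81 -]

Answer: 69 - 81 -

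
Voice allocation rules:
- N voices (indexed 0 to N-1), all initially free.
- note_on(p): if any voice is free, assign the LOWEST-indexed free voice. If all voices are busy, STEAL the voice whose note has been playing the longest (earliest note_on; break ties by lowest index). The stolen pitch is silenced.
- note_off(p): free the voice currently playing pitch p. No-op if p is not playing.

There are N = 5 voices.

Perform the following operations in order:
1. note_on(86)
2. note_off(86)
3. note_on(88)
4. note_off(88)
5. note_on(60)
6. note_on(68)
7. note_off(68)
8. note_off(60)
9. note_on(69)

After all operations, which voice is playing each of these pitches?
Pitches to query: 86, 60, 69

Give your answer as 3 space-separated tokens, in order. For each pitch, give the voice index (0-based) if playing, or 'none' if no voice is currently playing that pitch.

Op 1: note_on(86): voice 0 is free -> assigned | voices=[86 - - - -]
Op 2: note_off(86): free voice 0 | voices=[- - - - -]
Op 3: note_on(88): voice 0 is free -> assigned | voices=[88 - - - -]
Op 4: note_off(88): free voice 0 | voices=[- - - - -]
Op 5: note_on(60): voice 0 is free -> assigned | voices=[60 - - - -]
Op 6: note_on(68): voice 1 is free -> assigned | voices=[60 68 - - -]
Op 7: note_off(68): free voice 1 | voices=[60 - - - -]
Op 8: note_off(60): free voice 0 | voices=[- - - - -]
Op 9: note_on(69): voice 0 is free -> assigned | voices=[69 - - - -]

Answer: none none 0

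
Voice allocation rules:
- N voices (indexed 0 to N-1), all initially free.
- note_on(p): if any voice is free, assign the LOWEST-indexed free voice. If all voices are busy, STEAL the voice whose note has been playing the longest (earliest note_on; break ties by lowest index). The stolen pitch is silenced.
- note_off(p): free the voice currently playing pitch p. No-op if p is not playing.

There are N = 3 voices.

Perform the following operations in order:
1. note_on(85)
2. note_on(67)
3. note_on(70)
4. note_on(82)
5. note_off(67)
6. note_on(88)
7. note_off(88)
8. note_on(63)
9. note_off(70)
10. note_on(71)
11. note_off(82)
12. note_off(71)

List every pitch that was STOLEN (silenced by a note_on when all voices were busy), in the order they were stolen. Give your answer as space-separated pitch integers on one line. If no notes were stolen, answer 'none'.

Op 1: note_on(85): voice 0 is free -> assigned | voices=[85 - -]
Op 2: note_on(67): voice 1 is free -> assigned | voices=[85 67 -]
Op 3: note_on(70): voice 2 is free -> assigned | voices=[85 67 70]
Op 4: note_on(82): all voices busy, STEAL voice 0 (pitch 85, oldest) -> assign | voices=[82 67 70]
Op 5: note_off(67): free voice 1 | voices=[82 - 70]
Op 6: note_on(88): voice 1 is free -> assigned | voices=[82 88 70]
Op 7: note_off(88): free voice 1 | voices=[82 - 70]
Op 8: note_on(63): voice 1 is free -> assigned | voices=[82 63 70]
Op 9: note_off(70): free voice 2 | voices=[82 63 -]
Op 10: note_on(71): voice 2 is free -> assigned | voices=[82 63 71]
Op 11: note_off(82): free voice 0 | voices=[- 63 71]
Op 12: note_off(71): free voice 2 | voices=[- 63 -]

Answer: 85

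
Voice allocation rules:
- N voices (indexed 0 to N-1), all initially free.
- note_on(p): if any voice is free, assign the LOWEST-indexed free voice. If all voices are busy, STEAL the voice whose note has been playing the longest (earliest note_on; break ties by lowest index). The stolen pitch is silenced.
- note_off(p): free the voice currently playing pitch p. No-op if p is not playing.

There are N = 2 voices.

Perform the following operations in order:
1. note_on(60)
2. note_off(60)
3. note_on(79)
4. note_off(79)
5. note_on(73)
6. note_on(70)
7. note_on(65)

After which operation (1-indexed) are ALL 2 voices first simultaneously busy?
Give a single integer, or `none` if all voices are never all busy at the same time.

Op 1: note_on(60): voice 0 is free -> assigned | voices=[60 -]
Op 2: note_off(60): free voice 0 | voices=[- -]
Op 3: note_on(79): voice 0 is free -> assigned | voices=[79 -]
Op 4: note_off(79): free voice 0 | voices=[- -]
Op 5: note_on(73): voice 0 is free -> assigned | voices=[73 -]
Op 6: note_on(70): voice 1 is free -> assigned | voices=[73 70]
Op 7: note_on(65): all voices busy, STEAL voice 0 (pitch 73, oldest) -> assign | voices=[65 70]

Answer: 6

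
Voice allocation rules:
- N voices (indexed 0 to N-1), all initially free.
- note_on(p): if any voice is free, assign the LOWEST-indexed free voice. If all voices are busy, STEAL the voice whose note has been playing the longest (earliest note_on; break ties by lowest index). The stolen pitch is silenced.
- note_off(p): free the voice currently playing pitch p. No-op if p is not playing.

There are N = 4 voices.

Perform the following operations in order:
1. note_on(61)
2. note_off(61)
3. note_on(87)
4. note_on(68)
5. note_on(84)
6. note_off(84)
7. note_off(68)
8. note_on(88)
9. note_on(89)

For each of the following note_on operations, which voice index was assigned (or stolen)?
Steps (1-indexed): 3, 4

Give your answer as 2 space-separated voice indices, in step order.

Answer: 0 1

Derivation:
Op 1: note_on(61): voice 0 is free -> assigned | voices=[61 - - -]
Op 2: note_off(61): free voice 0 | voices=[- - - -]
Op 3: note_on(87): voice 0 is free -> assigned | voices=[87 - - -]
Op 4: note_on(68): voice 1 is free -> assigned | voices=[87 68 - -]
Op 5: note_on(84): voice 2 is free -> assigned | voices=[87 68 84 -]
Op 6: note_off(84): free voice 2 | voices=[87 68 - -]
Op 7: note_off(68): free voice 1 | voices=[87 - - -]
Op 8: note_on(88): voice 1 is free -> assigned | voices=[87 88 - -]
Op 9: note_on(89): voice 2 is free -> assigned | voices=[87 88 89 -]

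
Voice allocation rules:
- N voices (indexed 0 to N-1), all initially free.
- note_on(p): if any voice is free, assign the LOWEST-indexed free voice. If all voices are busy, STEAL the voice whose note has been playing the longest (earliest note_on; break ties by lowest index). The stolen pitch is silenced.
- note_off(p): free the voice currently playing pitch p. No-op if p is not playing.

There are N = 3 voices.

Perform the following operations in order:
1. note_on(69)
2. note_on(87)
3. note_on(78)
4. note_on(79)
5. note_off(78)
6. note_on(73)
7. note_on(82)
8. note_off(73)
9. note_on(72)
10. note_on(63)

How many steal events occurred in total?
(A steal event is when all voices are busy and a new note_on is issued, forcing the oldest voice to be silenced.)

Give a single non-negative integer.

Op 1: note_on(69): voice 0 is free -> assigned | voices=[69 - -]
Op 2: note_on(87): voice 1 is free -> assigned | voices=[69 87 -]
Op 3: note_on(78): voice 2 is free -> assigned | voices=[69 87 78]
Op 4: note_on(79): all voices busy, STEAL voice 0 (pitch 69, oldest) -> assign | voices=[79 87 78]
Op 5: note_off(78): free voice 2 | voices=[79 87 -]
Op 6: note_on(73): voice 2 is free -> assigned | voices=[79 87 73]
Op 7: note_on(82): all voices busy, STEAL voice 1 (pitch 87, oldest) -> assign | voices=[79 82 73]
Op 8: note_off(73): free voice 2 | voices=[79 82 -]
Op 9: note_on(72): voice 2 is free -> assigned | voices=[79 82 72]
Op 10: note_on(63): all voices busy, STEAL voice 0 (pitch 79, oldest) -> assign | voices=[63 82 72]

Answer: 3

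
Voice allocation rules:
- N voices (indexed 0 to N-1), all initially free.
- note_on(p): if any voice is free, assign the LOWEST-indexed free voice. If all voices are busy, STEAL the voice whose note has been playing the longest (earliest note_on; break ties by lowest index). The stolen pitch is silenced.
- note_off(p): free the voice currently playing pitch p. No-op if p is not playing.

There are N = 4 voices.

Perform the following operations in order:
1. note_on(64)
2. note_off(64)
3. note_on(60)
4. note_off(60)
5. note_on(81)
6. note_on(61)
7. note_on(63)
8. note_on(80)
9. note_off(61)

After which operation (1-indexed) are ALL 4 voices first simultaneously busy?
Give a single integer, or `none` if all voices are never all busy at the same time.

Answer: 8

Derivation:
Op 1: note_on(64): voice 0 is free -> assigned | voices=[64 - - -]
Op 2: note_off(64): free voice 0 | voices=[- - - -]
Op 3: note_on(60): voice 0 is free -> assigned | voices=[60 - - -]
Op 4: note_off(60): free voice 0 | voices=[- - - -]
Op 5: note_on(81): voice 0 is free -> assigned | voices=[81 - - -]
Op 6: note_on(61): voice 1 is free -> assigned | voices=[81 61 - -]
Op 7: note_on(63): voice 2 is free -> assigned | voices=[81 61 63 -]
Op 8: note_on(80): voice 3 is free -> assigned | voices=[81 61 63 80]
Op 9: note_off(61): free voice 1 | voices=[81 - 63 80]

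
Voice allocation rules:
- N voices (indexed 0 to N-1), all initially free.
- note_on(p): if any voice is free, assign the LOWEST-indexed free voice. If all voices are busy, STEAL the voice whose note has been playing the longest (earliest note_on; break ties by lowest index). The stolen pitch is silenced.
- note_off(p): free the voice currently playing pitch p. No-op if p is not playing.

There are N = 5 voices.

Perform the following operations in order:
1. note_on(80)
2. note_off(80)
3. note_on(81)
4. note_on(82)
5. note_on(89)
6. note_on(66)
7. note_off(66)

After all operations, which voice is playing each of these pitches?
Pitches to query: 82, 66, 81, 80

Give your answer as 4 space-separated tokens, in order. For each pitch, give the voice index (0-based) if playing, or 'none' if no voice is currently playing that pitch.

Answer: 1 none 0 none

Derivation:
Op 1: note_on(80): voice 0 is free -> assigned | voices=[80 - - - -]
Op 2: note_off(80): free voice 0 | voices=[- - - - -]
Op 3: note_on(81): voice 0 is free -> assigned | voices=[81 - - - -]
Op 4: note_on(82): voice 1 is free -> assigned | voices=[81 82 - - -]
Op 5: note_on(89): voice 2 is free -> assigned | voices=[81 82 89 - -]
Op 6: note_on(66): voice 3 is free -> assigned | voices=[81 82 89 66 -]
Op 7: note_off(66): free voice 3 | voices=[81 82 89 - -]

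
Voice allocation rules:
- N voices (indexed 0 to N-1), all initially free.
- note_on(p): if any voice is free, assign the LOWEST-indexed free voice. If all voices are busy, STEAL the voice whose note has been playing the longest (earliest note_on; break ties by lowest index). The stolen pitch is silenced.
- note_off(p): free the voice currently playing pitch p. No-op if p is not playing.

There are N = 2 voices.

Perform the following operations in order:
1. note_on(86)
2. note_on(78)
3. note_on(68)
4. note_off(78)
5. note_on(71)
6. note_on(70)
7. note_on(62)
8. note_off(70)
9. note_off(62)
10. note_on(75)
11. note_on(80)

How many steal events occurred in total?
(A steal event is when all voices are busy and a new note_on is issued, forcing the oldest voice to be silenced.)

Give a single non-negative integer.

Answer: 3

Derivation:
Op 1: note_on(86): voice 0 is free -> assigned | voices=[86 -]
Op 2: note_on(78): voice 1 is free -> assigned | voices=[86 78]
Op 3: note_on(68): all voices busy, STEAL voice 0 (pitch 86, oldest) -> assign | voices=[68 78]
Op 4: note_off(78): free voice 1 | voices=[68 -]
Op 5: note_on(71): voice 1 is free -> assigned | voices=[68 71]
Op 6: note_on(70): all voices busy, STEAL voice 0 (pitch 68, oldest) -> assign | voices=[70 71]
Op 7: note_on(62): all voices busy, STEAL voice 1 (pitch 71, oldest) -> assign | voices=[70 62]
Op 8: note_off(70): free voice 0 | voices=[- 62]
Op 9: note_off(62): free voice 1 | voices=[- -]
Op 10: note_on(75): voice 0 is free -> assigned | voices=[75 -]
Op 11: note_on(80): voice 1 is free -> assigned | voices=[75 80]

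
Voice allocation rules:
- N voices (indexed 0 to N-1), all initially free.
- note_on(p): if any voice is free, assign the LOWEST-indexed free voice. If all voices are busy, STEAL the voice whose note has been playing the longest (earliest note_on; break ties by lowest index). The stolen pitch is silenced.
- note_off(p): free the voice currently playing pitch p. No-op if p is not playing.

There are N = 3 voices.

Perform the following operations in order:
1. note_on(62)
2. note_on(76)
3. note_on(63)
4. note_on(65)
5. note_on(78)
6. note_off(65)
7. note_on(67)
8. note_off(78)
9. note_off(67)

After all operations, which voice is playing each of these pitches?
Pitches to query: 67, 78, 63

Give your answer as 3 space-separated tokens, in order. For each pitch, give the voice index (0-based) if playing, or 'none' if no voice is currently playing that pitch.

Answer: none none 2

Derivation:
Op 1: note_on(62): voice 0 is free -> assigned | voices=[62 - -]
Op 2: note_on(76): voice 1 is free -> assigned | voices=[62 76 -]
Op 3: note_on(63): voice 2 is free -> assigned | voices=[62 76 63]
Op 4: note_on(65): all voices busy, STEAL voice 0 (pitch 62, oldest) -> assign | voices=[65 76 63]
Op 5: note_on(78): all voices busy, STEAL voice 1 (pitch 76, oldest) -> assign | voices=[65 78 63]
Op 6: note_off(65): free voice 0 | voices=[- 78 63]
Op 7: note_on(67): voice 0 is free -> assigned | voices=[67 78 63]
Op 8: note_off(78): free voice 1 | voices=[67 - 63]
Op 9: note_off(67): free voice 0 | voices=[- - 63]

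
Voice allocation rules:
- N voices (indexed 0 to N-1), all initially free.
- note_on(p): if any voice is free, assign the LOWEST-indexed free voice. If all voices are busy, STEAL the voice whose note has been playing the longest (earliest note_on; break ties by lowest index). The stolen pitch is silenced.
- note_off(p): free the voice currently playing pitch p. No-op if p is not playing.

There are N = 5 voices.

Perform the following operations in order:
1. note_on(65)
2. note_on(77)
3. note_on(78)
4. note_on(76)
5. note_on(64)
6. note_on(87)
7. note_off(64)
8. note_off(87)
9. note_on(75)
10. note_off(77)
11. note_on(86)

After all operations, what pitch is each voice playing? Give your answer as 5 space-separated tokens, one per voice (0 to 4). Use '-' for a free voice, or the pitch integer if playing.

Answer: 75 86 78 76 -

Derivation:
Op 1: note_on(65): voice 0 is free -> assigned | voices=[65 - - - -]
Op 2: note_on(77): voice 1 is free -> assigned | voices=[65 77 - - -]
Op 3: note_on(78): voice 2 is free -> assigned | voices=[65 77 78 - -]
Op 4: note_on(76): voice 3 is free -> assigned | voices=[65 77 78 76 -]
Op 5: note_on(64): voice 4 is free -> assigned | voices=[65 77 78 76 64]
Op 6: note_on(87): all voices busy, STEAL voice 0 (pitch 65, oldest) -> assign | voices=[87 77 78 76 64]
Op 7: note_off(64): free voice 4 | voices=[87 77 78 76 -]
Op 8: note_off(87): free voice 0 | voices=[- 77 78 76 -]
Op 9: note_on(75): voice 0 is free -> assigned | voices=[75 77 78 76 -]
Op 10: note_off(77): free voice 1 | voices=[75 - 78 76 -]
Op 11: note_on(86): voice 1 is free -> assigned | voices=[75 86 78 76 -]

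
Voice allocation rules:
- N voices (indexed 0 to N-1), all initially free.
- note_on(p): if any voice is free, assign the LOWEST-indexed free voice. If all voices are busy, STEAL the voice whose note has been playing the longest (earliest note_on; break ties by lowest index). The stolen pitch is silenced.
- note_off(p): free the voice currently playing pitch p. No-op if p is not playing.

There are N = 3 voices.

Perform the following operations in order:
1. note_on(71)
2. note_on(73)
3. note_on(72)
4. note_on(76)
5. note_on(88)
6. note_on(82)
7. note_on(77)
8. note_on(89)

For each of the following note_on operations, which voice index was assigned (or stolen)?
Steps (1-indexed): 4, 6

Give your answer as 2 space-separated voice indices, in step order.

Op 1: note_on(71): voice 0 is free -> assigned | voices=[71 - -]
Op 2: note_on(73): voice 1 is free -> assigned | voices=[71 73 -]
Op 3: note_on(72): voice 2 is free -> assigned | voices=[71 73 72]
Op 4: note_on(76): all voices busy, STEAL voice 0 (pitch 71, oldest) -> assign | voices=[76 73 72]
Op 5: note_on(88): all voices busy, STEAL voice 1 (pitch 73, oldest) -> assign | voices=[76 88 72]
Op 6: note_on(82): all voices busy, STEAL voice 2 (pitch 72, oldest) -> assign | voices=[76 88 82]
Op 7: note_on(77): all voices busy, STEAL voice 0 (pitch 76, oldest) -> assign | voices=[77 88 82]
Op 8: note_on(89): all voices busy, STEAL voice 1 (pitch 88, oldest) -> assign | voices=[77 89 82]

Answer: 0 2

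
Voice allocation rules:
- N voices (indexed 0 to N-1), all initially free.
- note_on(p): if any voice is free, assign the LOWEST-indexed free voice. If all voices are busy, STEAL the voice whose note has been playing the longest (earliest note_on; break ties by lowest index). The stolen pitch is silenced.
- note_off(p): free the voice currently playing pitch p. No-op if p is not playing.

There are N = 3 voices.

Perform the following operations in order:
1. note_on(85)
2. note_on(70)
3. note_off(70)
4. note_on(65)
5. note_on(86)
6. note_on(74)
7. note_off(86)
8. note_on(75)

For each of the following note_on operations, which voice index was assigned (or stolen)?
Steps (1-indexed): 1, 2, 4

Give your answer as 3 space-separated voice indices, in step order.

Answer: 0 1 1

Derivation:
Op 1: note_on(85): voice 0 is free -> assigned | voices=[85 - -]
Op 2: note_on(70): voice 1 is free -> assigned | voices=[85 70 -]
Op 3: note_off(70): free voice 1 | voices=[85 - -]
Op 4: note_on(65): voice 1 is free -> assigned | voices=[85 65 -]
Op 5: note_on(86): voice 2 is free -> assigned | voices=[85 65 86]
Op 6: note_on(74): all voices busy, STEAL voice 0 (pitch 85, oldest) -> assign | voices=[74 65 86]
Op 7: note_off(86): free voice 2 | voices=[74 65 -]
Op 8: note_on(75): voice 2 is free -> assigned | voices=[74 65 75]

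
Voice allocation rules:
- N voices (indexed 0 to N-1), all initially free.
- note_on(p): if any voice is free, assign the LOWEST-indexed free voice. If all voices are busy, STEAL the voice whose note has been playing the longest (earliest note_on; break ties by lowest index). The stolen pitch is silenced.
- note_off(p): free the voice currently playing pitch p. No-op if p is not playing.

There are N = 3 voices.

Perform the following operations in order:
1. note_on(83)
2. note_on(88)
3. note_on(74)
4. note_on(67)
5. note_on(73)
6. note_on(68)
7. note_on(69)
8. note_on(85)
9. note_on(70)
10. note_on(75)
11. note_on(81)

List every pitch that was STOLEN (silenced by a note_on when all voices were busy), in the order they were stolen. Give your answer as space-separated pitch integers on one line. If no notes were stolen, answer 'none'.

Answer: 83 88 74 67 73 68 69 85

Derivation:
Op 1: note_on(83): voice 0 is free -> assigned | voices=[83 - -]
Op 2: note_on(88): voice 1 is free -> assigned | voices=[83 88 -]
Op 3: note_on(74): voice 2 is free -> assigned | voices=[83 88 74]
Op 4: note_on(67): all voices busy, STEAL voice 0 (pitch 83, oldest) -> assign | voices=[67 88 74]
Op 5: note_on(73): all voices busy, STEAL voice 1 (pitch 88, oldest) -> assign | voices=[67 73 74]
Op 6: note_on(68): all voices busy, STEAL voice 2 (pitch 74, oldest) -> assign | voices=[67 73 68]
Op 7: note_on(69): all voices busy, STEAL voice 0 (pitch 67, oldest) -> assign | voices=[69 73 68]
Op 8: note_on(85): all voices busy, STEAL voice 1 (pitch 73, oldest) -> assign | voices=[69 85 68]
Op 9: note_on(70): all voices busy, STEAL voice 2 (pitch 68, oldest) -> assign | voices=[69 85 70]
Op 10: note_on(75): all voices busy, STEAL voice 0 (pitch 69, oldest) -> assign | voices=[75 85 70]
Op 11: note_on(81): all voices busy, STEAL voice 1 (pitch 85, oldest) -> assign | voices=[75 81 70]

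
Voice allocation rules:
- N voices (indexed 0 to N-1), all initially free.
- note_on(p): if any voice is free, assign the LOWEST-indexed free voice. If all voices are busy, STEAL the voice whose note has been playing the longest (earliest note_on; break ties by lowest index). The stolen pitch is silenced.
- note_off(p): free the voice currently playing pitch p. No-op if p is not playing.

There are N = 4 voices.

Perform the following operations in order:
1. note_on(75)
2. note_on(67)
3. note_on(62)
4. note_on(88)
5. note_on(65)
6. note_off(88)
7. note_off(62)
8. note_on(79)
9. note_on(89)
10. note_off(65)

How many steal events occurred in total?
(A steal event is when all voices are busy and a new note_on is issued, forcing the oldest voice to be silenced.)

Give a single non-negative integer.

Answer: 1

Derivation:
Op 1: note_on(75): voice 0 is free -> assigned | voices=[75 - - -]
Op 2: note_on(67): voice 1 is free -> assigned | voices=[75 67 - -]
Op 3: note_on(62): voice 2 is free -> assigned | voices=[75 67 62 -]
Op 4: note_on(88): voice 3 is free -> assigned | voices=[75 67 62 88]
Op 5: note_on(65): all voices busy, STEAL voice 0 (pitch 75, oldest) -> assign | voices=[65 67 62 88]
Op 6: note_off(88): free voice 3 | voices=[65 67 62 -]
Op 7: note_off(62): free voice 2 | voices=[65 67 - -]
Op 8: note_on(79): voice 2 is free -> assigned | voices=[65 67 79 -]
Op 9: note_on(89): voice 3 is free -> assigned | voices=[65 67 79 89]
Op 10: note_off(65): free voice 0 | voices=[- 67 79 89]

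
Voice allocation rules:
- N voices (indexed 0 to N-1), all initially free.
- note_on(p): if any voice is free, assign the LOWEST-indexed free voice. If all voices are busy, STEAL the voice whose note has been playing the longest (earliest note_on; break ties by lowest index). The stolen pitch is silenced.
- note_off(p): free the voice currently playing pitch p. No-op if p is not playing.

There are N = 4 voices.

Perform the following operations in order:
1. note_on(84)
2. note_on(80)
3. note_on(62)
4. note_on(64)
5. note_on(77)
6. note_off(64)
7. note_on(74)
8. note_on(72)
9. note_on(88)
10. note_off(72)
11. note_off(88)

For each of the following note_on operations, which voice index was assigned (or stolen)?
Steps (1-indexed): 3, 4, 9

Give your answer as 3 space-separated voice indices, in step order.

Answer: 2 3 2

Derivation:
Op 1: note_on(84): voice 0 is free -> assigned | voices=[84 - - -]
Op 2: note_on(80): voice 1 is free -> assigned | voices=[84 80 - -]
Op 3: note_on(62): voice 2 is free -> assigned | voices=[84 80 62 -]
Op 4: note_on(64): voice 3 is free -> assigned | voices=[84 80 62 64]
Op 5: note_on(77): all voices busy, STEAL voice 0 (pitch 84, oldest) -> assign | voices=[77 80 62 64]
Op 6: note_off(64): free voice 3 | voices=[77 80 62 -]
Op 7: note_on(74): voice 3 is free -> assigned | voices=[77 80 62 74]
Op 8: note_on(72): all voices busy, STEAL voice 1 (pitch 80, oldest) -> assign | voices=[77 72 62 74]
Op 9: note_on(88): all voices busy, STEAL voice 2 (pitch 62, oldest) -> assign | voices=[77 72 88 74]
Op 10: note_off(72): free voice 1 | voices=[77 - 88 74]
Op 11: note_off(88): free voice 2 | voices=[77 - - 74]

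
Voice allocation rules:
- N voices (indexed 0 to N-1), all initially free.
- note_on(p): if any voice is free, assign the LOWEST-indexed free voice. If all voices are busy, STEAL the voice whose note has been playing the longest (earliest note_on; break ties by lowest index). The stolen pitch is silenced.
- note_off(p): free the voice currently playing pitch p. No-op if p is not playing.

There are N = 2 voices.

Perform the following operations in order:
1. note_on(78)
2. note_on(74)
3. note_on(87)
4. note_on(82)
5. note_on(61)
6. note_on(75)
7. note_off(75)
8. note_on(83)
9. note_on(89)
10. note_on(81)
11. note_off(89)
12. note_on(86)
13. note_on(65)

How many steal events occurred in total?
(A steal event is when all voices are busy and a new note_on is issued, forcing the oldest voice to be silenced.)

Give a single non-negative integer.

Answer: 7

Derivation:
Op 1: note_on(78): voice 0 is free -> assigned | voices=[78 -]
Op 2: note_on(74): voice 1 is free -> assigned | voices=[78 74]
Op 3: note_on(87): all voices busy, STEAL voice 0 (pitch 78, oldest) -> assign | voices=[87 74]
Op 4: note_on(82): all voices busy, STEAL voice 1 (pitch 74, oldest) -> assign | voices=[87 82]
Op 5: note_on(61): all voices busy, STEAL voice 0 (pitch 87, oldest) -> assign | voices=[61 82]
Op 6: note_on(75): all voices busy, STEAL voice 1 (pitch 82, oldest) -> assign | voices=[61 75]
Op 7: note_off(75): free voice 1 | voices=[61 -]
Op 8: note_on(83): voice 1 is free -> assigned | voices=[61 83]
Op 9: note_on(89): all voices busy, STEAL voice 0 (pitch 61, oldest) -> assign | voices=[89 83]
Op 10: note_on(81): all voices busy, STEAL voice 1 (pitch 83, oldest) -> assign | voices=[89 81]
Op 11: note_off(89): free voice 0 | voices=[- 81]
Op 12: note_on(86): voice 0 is free -> assigned | voices=[86 81]
Op 13: note_on(65): all voices busy, STEAL voice 1 (pitch 81, oldest) -> assign | voices=[86 65]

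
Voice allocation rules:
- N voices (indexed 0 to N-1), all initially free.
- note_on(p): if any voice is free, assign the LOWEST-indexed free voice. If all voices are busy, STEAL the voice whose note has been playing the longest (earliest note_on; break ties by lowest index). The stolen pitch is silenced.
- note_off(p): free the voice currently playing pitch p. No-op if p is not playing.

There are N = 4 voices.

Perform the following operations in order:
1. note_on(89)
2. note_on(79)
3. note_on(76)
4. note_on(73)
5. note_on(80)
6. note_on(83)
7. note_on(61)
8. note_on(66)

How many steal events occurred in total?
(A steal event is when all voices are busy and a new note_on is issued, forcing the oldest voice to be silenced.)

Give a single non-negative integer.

Answer: 4

Derivation:
Op 1: note_on(89): voice 0 is free -> assigned | voices=[89 - - -]
Op 2: note_on(79): voice 1 is free -> assigned | voices=[89 79 - -]
Op 3: note_on(76): voice 2 is free -> assigned | voices=[89 79 76 -]
Op 4: note_on(73): voice 3 is free -> assigned | voices=[89 79 76 73]
Op 5: note_on(80): all voices busy, STEAL voice 0 (pitch 89, oldest) -> assign | voices=[80 79 76 73]
Op 6: note_on(83): all voices busy, STEAL voice 1 (pitch 79, oldest) -> assign | voices=[80 83 76 73]
Op 7: note_on(61): all voices busy, STEAL voice 2 (pitch 76, oldest) -> assign | voices=[80 83 61 73]
Op 8: note_on(66): all voices busy, STEAL voice 3 (pitch 73, oldest) -> assign | voices=[80 83 61 66]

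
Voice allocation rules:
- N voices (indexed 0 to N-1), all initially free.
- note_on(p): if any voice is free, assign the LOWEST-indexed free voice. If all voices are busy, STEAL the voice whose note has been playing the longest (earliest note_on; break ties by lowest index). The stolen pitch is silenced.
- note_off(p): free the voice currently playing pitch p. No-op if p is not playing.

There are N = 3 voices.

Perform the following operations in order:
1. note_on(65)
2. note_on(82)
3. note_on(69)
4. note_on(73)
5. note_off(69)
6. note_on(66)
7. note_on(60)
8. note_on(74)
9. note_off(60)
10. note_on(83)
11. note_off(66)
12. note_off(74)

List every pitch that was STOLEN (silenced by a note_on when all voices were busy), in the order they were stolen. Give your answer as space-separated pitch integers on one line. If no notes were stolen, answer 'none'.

Answer: 65 82 73

Derivation:
Op 1: note_on(65): voice 0 is free -> assigned | voices=[65 - -]
Op 2: note_on(82): voice 1 is free -> assigned | voices=[65 82 -]
Op 3: note_on(69): voice 2 is free -> assigned | voices=[65 82 69]
Op 4: note_on(73): all voices busy, STEAL voice 0 (pitch 65, oldest) -> assign | voices=[73 82 69]
Op 5: note_off(69): free voice 2 | voices=[73 82 -]
Op 6: note_on(66): voice 2 is free -> assigned | voices=[73 82 66]
Op 7: note_on(60): all voices busy, STEAL voice 1 (pitch 82, oldest) -> assign | voices=[73 60 66]
Op 8: note_on(74): all voices busy, STEAL voice 0 (pitch 73, oldest) -> assign | voices=[74 60 66]
Op 9: note_off(60): free voice 1 | voices=[74 - 66]
Op 10: note_on(83): voice 1 is free -> assigned | voices=[74 83 66]
Op 11: note_off(66): free voice 2 | voices=[74 83 -]
Op 12: note_off(74): free voice 0 | voices=[- 83 -]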